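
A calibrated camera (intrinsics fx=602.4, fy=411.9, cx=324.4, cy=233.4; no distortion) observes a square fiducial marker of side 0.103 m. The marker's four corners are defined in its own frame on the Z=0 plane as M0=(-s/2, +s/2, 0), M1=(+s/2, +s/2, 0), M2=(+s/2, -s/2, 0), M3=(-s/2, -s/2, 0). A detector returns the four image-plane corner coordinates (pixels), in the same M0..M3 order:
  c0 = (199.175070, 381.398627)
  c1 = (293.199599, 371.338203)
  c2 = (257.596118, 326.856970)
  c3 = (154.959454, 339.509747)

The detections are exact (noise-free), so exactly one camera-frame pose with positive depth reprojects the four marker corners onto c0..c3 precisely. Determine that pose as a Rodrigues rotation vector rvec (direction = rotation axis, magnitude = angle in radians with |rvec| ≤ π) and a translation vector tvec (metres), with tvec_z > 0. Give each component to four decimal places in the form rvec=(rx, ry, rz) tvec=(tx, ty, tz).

Intrinsics K: fx=602.4, fy=411.9, cx=324.4, cy=233.4
Marker side s = 0.103 m; corners in marker frame (Z=0):
  M0 = (-0.0515, +0.0515, 0)
  M1 = (+0.0515, +0.0515, 0)
  M2 = (+0.0515, -0.0515, 0)
  M3 = (-0.0515, -0.0515, 0)
Detected image corners:
  c0 = (199.175070, 381.398627) px
  c1 = (293.199599, 371.338203) px
  c2 = (257.596118, 326.856970) px
  c3 = (154.959454, 339.509747) px
Planar DLT: solve 8×8 A·h = b for H (H[2,2]=1):
  H  [+879.12777 +610.34192 +226.42002]
  H  [-224.76440 +767.46990 +355.96285]
  H  [-0.32455 +0.98205 +1.00000]
B = K⁻¹H; ‖b₁‖=1.704892, ‖b₂‖=1.704892; λ = 2/(‖b₁‖+‖b₂‖) = 0.586547, sign → tz>0 ⇒ λ=+0.586547
r₁ = λ·B[:,0] = (+0.95851,-0.21220,-0.19036); r₂ = λ·B[:,1] = (+0.28409,+0.76648,+0.57602)
r₃ = r₁×r₂ = (+0.02368,-0.60620,+0.79496); SVD([r₁ r₂ r₃]) → R = UVᵀ:
  R  [+0.95851 +0.28409 +0.02368]
  R  [-0.21220 +0.76648 -0.60620]
  R  [-0.19036 +0.57602 +0.79496]
t = (-0.09540, +0.17453, +0.58655) m
tr R = 2.519951; θ = arccos((tr R − 1)/2) = 0.707521 rad = 40.538°
axis k = ((R−Rᵀ)₃₂, (R−Rᵀ)₁₃, (R−Rᵀ)₂₁) / (2 sinθ) = (+0.909465, +0.164662, -0.381785)
rvec = θ·k = (+0.643466, +0.116502, -0.270121)

rvec=(0.6435, 0.1165, -0.2701) tvec=(-0.0954, 0.1745, 0.5865)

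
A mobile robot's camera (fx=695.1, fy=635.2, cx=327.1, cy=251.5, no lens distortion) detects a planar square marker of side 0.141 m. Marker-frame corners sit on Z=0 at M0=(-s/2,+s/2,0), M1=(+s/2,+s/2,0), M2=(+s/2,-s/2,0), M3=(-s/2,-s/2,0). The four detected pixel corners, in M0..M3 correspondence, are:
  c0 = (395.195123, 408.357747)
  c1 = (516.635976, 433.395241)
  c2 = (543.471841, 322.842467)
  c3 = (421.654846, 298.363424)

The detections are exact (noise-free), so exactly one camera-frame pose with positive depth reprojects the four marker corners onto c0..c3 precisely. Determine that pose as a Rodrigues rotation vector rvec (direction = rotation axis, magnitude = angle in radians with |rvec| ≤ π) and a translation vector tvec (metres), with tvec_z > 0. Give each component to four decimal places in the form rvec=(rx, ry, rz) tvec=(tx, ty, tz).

rvec=(0.0073, 0.0319, 0.2149) tvec=(0.1617, 0.1425, 0.7919)

Intrinsics K: fx=695.1, fy=635.2, cx=327.1, cy=251.5
Marker side s = 0.141 m; corners in marker frame (Z=0):
  M0 = (-0.0705, +0.0705, 0)
  M1 = (+0.0705, +0.0705, 0)
  M2 = (+0.0705, -0.0705, 0)
  M3 = (-0.0705, -0.0705, 0)
Detected image corners:
  c0 = (395.195123, 408.357747) px
  c1 = (516.635976, 433.395241) px
  c2 = (543.471841, 322.842467) px
  c3 = (421.654846, 298.363424) px
Planar DLT: solve 8×8 A·h = b for H (H[2,2]=1):
  H  [+844.34956 -182.69785 +469.05996]
  H  [+161.35561 +786.97904 +365.75785]
  H  [-0.03893 +0.01340 +1.00000]
B = K⁻¹H; ‖b₁‖=1.262729, ‖b₂‖=1.262729; λ = 2/(‖b₁‖+‖b₂‖) = 0.791935, sign → tz>0 ⇒ λ=+0.791935
r₁ = λ·B[:,0] = (+0.97648,+0.21338,-0.03083); r₂ = λ·B[:,1] = (-0.21315,+0.97696,+0.01062)
r₃ = r₁×r₂ = (+0.03238,-0.00380,+0.99947); SVD([r₁ r₂ r₃]) → R = UVᵀ:
  R  [+0.97648 -0.21315 +0.03238]
  R  [+0.21338 +0.97696 -0.00380]
  R  [-0.03083 +0.01062 +0.99947]
t = (+0.16174, +0.14245, +0.79194) m
tr R = 2.952915; θ = arccos((tr R − 1)/2) = 0.217419 rad = 12.457°
axis k = ((R−Rᵀ)₃₂, (R−Rᵀ)₁₃, (R−Rᵀ)₂₁) / (2 sinθ) = (+0.033403, +0.146514, +0.988645)
rvec = θ·k = (+0.007262, +0.031855, +0.214950)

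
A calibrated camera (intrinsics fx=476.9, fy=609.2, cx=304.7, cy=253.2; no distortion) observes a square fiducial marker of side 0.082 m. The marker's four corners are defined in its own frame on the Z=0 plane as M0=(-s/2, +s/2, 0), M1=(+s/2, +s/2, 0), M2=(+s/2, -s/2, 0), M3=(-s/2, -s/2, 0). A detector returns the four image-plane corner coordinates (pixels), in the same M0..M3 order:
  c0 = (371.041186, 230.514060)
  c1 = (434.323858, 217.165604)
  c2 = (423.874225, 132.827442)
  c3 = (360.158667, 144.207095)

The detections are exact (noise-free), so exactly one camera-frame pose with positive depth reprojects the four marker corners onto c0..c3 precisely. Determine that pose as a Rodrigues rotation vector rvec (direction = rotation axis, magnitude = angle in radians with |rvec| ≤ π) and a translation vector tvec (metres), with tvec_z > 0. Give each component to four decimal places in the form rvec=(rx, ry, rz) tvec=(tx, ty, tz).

rvec=(0.0066, -0.1680, -0.1639) tvec=(0.1130, -0.0685, 0.5791)

Intrinsics K: fx=476.9, fy=609.2, cx=304.7, cy=253.2
Marker side s = 0.082 m; corners in marker frame (Z=0):
  M0 = (-0.0410, +0.0410, 0)
  M1 = (+0.0410, +0.0410, 0)
  M2 = (+0.0410, -0.0410, 0)
  M3 = (-0.0410, -0.0410, 0)
Detected image corners:
  c0 = (371.041186, 230.514060) px
  c1 = (434.323858, 217.165604) px
  c2 = (423.874225, 132.827442) px
  c3 = (360.158667, 144.207095) px
Planar DLT: solve 8×8 A·h = b for H (H[2,2]=1):
  H  [+888.20618 +143.95702 +397.73005]
  H  [-98.89534 +1046.72236 +181.16719]
  H  [+0.28647 +0.03502 +1.00000]
B = K⁻¹H; ‖b₁‖=1.726766, ‖b₂‖=1.726766; λ = 2/(‖b₁‖+‖b₂‖) = 0.579117, sign → tz>0 ⇒ λ=+0.579117
r₁ = λ·B[:,0] = (+0.97258,-0.16297,+0.16590); r₂ = λ·B[:,1] = (+0.16186,+0.98661,+0.02028)
r₃ = r₁×r₂ = (-0.16699,+0.00713,+0.98593); SVD([r₁ r₂ r₃]) → R = UVᵀ:
  R  [+0.97258 +0.16186 -0.16699]
  R  [-0.16297 +0.98661 +0.00713]
  R  [+0.16590 +0.02028 +0.98593]
t = (+0.11297, -0.06848, +0.57912) m
tr R = 2.945123; θ = arccos((tr R − 1)/2) = 0.234797 rad = 13.453°
axis k = ((R−Rᵀ)₃₂, (R−Rᵀ)₁₃, (R−Rᵀ)₂₁) / (2 sinθ) = (+0.028261, -0.715439, -0.698103)
rvec = θ·k = (+0.006636, -0.167983, -0.163912)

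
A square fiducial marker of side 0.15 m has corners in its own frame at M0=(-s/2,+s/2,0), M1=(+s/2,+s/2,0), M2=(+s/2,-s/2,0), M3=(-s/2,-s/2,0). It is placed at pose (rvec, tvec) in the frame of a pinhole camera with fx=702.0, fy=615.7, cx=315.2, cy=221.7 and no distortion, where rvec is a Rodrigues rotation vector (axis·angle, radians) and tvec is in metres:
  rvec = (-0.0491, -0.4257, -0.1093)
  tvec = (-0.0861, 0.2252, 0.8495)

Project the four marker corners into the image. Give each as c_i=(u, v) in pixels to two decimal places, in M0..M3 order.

c0=(190.31, 453.06) c1=(307.59, 426.65) c2=(293.78, 321.87) c3=(175.97, 340.22)

Intrinsics K: fx=702.0, fy=615.7, cx=315.2, cy=221.7
Marker side s = 0.15 m; corners in marker frame (Z=0):
  M0 = (-0.0750, +0.0750, 0)
  M1 = (+0.0750, +0.0750, 0)
  M2 = (+0.0750, -0.0750, 0)
  M3 = (-0.0750, -0.0750, 0)
rvec = (-0.0491, -0.4257, -0.1093), |rvec| = θ = 0.44224 rad = 25.339°
Rodrigues: sinθ=0.42797, 1−cosθ=0.09621; R = I + sinθ·[k]× + (1−cosθ)·[k]×²:
    [+0.90498 +0.11605 -0.40932]
    [-0.09549 +0.99294 +0.07040]
    [+0.41460 -0.02463 +0.90967]
t = (-0.0861, 0.2252, 0.8495) m
M0: Pc = R·M0+t = (-0.14527, +0.30683, +0.81656); u = 702.0·(-0.14527)/0.81656 + 315.2 = 190.3109, v = 615.7·(+0.30683)/0.81656 + 221.7 = 453.0571
M1: Pc = R·M1+t = (-0.00952, +0.29251, +0.87875); u = 702.0·(-0.00952)/0.87875 + 315.2 = 307.5929, v = 615.7·(+0.29251)/0.87875 + 221.7 = 426.6479
M2: Pc = R·M2+t = (-0.02693, +0.14357, +0.88244); u = 702.0·(-0.02693)/0.88244 + 315.2 = 293.7763, v = 615.7·(+0.14357)/0.88244 + 221.7 = 321.8706
M3: Pc = R·M3+t = (-0.16268, +0.15789, +0.82025); u = 702.0·(-0.16268)/0.82025 + 315.2 = 175.9750, v = 615.7·(+0.15789)/0.82025 + 221.7 = 340.2169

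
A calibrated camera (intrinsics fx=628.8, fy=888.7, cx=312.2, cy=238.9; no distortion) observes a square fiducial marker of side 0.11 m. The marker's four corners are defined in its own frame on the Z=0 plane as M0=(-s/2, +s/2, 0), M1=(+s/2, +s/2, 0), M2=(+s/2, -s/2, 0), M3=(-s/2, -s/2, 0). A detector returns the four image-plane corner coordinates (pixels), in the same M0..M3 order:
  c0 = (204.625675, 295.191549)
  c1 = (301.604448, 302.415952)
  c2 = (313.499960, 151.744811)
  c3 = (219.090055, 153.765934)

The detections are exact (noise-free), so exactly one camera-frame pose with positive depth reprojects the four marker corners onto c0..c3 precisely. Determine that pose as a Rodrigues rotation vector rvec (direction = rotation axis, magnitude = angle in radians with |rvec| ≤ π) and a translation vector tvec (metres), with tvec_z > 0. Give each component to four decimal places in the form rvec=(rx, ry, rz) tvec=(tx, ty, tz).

rvec=(-0.2291, 0.3746, 0.0666) tvec=(-0.0556, -0.0106, 0.6492)

Intrinsics K: fx=628.8, fy=888.7, cx=312.2, cy=238.9
Marker side s = 0.11 m; corners in marker frame (Z=0):
  M0 = (-0.0550, +0.0550, 0)
  M1 = (+0.0550, +0.0550, 0)
  M2 = (+0.0550, -0.0550, 0)
  M3 = (-0.0550, -0.0550, 0)
Detected image corners:
  c0 = (204.625675, 295.191549) px
  c1 = (301.604448, 302.415952) px
  c2 = (313.499960, 151.744811) px
  c3 = (219.090055, 153.765934) px
Planar DLT: solve 8×8 A·h = b for H (H[2,2]=1):
  H  [+721.77427 -203.94174 +258.32258]
  H  [-105.73225 +1253.57886 +224.44348]
  H  [-0.56975 -0.32251 +1.00000]
B = K⁻¹H; ‖b₁‖=1.540392, ‖b₂‖=1.540392; λ = 2/(‖b₁‖+‖b₂‖) = 0.649186, sign → tz>0 ⇒ λ=+0.649186
r₁ = λ·B[:,0] = (+0.92882,+0.02219,-0.36987); r₂ = λ·B[:,1] = (-0.10660,+0.97201,-0.20937)
r₃ = r₁×r₂ = (+0.35487,+0.23390,+0.90518); SVD([r₁ r₂ r₃]) → R = UVᵀ:
  R  [+0.92882 -0.10660 +0.35487]
  R  [+0.02219 +0.97201 +0.23390]
  R  [-0.36987 -0.20937 +0.90518]
t = (-0.05562, -0.01056, +0.64919) m
tr R = 2.806009; θ = arccos((tr R − 1)/2) = 0.444084 rad = 25.444°
axis k = ((R−Rᵀ)₃₂, (R−Rᵀ)₁₃, (R−Rᵀ)₂₁) / (2 sinθ) = (-0.515868, +0.843453, +0.149889)
rvec = θ·k = (-0.229089, +0.374564, +0.066563)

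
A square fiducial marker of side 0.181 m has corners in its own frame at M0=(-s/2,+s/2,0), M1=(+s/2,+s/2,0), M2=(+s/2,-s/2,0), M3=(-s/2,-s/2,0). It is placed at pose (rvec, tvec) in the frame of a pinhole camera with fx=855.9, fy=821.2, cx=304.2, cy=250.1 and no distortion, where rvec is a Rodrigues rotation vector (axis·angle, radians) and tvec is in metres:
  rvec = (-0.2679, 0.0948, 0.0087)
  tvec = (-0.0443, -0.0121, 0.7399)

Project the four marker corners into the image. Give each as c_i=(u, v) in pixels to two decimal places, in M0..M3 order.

c0=(143.19, 335.71) c1=(357.28, 336.93) c2=(358.27, 141.65) c3=(157.40, 144.83)

Intrinsics K: fx=855.9, fy=821.2, cx=304.2, cy=250.1
Marker side s = 0.181 m; corners in marker frame (Z=0):
  M0 = (-0.0905, +0.0905, 0)
  M1 = (+0.0905, +0.0905, 0)
  M2 = (+0.0905, -0.0905, 0)
  M3 = (-0.0905, -0.0905, 0)
rvec = (-0.2679, 0.0948, 0.0087), |rvec| = θ = 0.28431 rad = 16.290°
Rodrigues: sinθ=0.28050, 1−cosθ=0.04015; R = I + sinθ·[k]× + (1−cosθ)·[k]×²:
    [+0.99550 -0.02120 +0.09237]
    [-0.00403 +0.96432 +0.26471]
    [-0.09469 -0.26390 +0.95989]
t = (-0.0443, -0.0121, 0.7399) m
M0: Pc = R·M0+t = (-0.13631, +0.07554, +0.72459); u = 855.9·(-0.13631)/0.72459 + 304.2 = 143.1860, v = 821.2·(+0.07554)/0.72459 + 250.1 = 335.7071
M1: Pc = R·M1+t = (+0.04387, +0.07481, +0.70745); u = 855.9·(+0.04387)/0.70745 + 304.2 = 357.2810, v = 821.2·(+0.07481)/0.70745 + 250.1 = 336.9343
M2: Pc = R·M2+t = (+0.04771, -0.09974, +0.75521); u = 855.9·(+0.04771)/0.75521 + 304.2 = 358.2719, v = 821.2·(-0.09974)/0.75521 + 250.1 = 141.6501
M3: Pc = R·M3+t = (-0.13247, -0.09901, +0.77235); u = 855.9·(-0.13247)/0.77235 + 304.2 = 157.3953, v = 821.2·(-0.09901)/0.77235 + 250.1 = 144.8321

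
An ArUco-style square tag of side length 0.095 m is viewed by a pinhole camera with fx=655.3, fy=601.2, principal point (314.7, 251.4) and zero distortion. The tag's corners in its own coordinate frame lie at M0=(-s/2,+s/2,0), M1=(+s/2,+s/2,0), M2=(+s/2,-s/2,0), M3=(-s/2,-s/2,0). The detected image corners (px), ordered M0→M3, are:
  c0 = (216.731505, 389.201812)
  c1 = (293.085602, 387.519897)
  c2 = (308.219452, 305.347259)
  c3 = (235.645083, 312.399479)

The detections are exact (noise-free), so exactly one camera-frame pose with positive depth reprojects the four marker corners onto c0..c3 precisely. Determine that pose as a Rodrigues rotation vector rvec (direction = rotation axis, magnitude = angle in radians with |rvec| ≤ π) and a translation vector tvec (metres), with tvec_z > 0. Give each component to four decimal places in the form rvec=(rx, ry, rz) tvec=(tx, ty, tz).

Intrinsics K: fx=655.3, fy=601.2, cx=314.7, cy=251.4
Marker side s = 0.095 m; corners in marker frame (Z=0):
  M0 = (-0.0475, +0.0475, 0)
  M1 = (+0.0475, +0.0475, 0)
  M2 = (+0.0475, -0.0475, 0)
  M3 = (-0.0475, -0.0475, 0)
Detected image corners:
  c0 = (216.731505, 389.201812) px
  c1 = (293.085602, 387.519897) px
  c2 = (308.219452, 305.347259) px
  c3 = (235.645083, 312.399479) px
Planar DLT: solve 8×8 A·h = b for H (H[2,2]=1):
  H  [+585.61511 -365.81603 +262.37945]
  H  [-308.36193 +589.66508 +347.36255]
  H  [-0.74995 -0.70576 +1.00000]
B = K⁻¹H; ‖b₁‖=1.474516, ‖b₂‖=1.474516; λ = 2/(‖b₁‖+‖b₂‖) = 0.678189, sign → tz>0 ⇒ λ=+0.678189
r₁ = λ·B[:,0] = (+0.85032,-0.13517,-0.50861); r₂ = λ·B[:,1] = (-0.14873,+0.86532,-0.47864)
r₃ = r₁×r₂ = (+0.50481,+0.48264,+0.71570); SVD([r₁ r₂ r₃]) → R = UVᵀ:
  R  [+0.85032 -0.14873 +0.50481]
  R  [-0.13517 +0.86532 +0.48264]
  R  [-0.50861 -0.47864 +0.71570]
t = (-0.05415, +0.10825, +0.67819) m
tr R = 2.431347; θ = arccos((tr R − 1)/2) = 0.773208 rad = 44.302°
axis k = ((R−Rᵀ)₃₂, (R−Rᵀ)₁₃, (R−Rᵀ)₂₁) / (2 sinθ) = (-0.688165, +0.725489, +0.009711)
rvec = θ·k = (-0.532095, +0.560954, +0.007509)

rvec=(-0.5321, 0.5610, 0.0075) tvec=(-0.0541, 0.1083, 0.6782)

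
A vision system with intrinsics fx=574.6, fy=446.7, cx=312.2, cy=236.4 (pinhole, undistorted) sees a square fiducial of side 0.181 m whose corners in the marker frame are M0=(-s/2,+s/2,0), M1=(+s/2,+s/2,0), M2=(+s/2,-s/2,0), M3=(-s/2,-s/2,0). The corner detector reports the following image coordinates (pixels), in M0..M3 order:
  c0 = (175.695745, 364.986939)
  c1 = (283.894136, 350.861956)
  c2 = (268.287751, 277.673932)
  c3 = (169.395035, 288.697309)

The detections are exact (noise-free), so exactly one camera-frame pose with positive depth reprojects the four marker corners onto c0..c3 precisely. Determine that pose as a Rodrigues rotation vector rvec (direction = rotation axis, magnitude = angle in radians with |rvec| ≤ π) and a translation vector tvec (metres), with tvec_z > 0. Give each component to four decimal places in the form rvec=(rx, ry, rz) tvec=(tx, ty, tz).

Intrinsics K: fx=574.6, fy=446.7, cx=312.2, cy=236.4
Marker side s = 0.181 m; corners in marker frame (Z=0):
  M0 = (-0.0905, +0.0905, 0)
  M1 = (+0.0905, +0.0905, 0)
  M2 = (+0.0905, -0.0905, 0)
  M3 = (-0.0905, -0.0905, 0)
Detected image corners:
  c0 = (175.695745, 364.986939) px
  c1 = (283.894136, 350.861956) px
  c2 = (268.287751, 277.673932) px
  c3 = (169.395035, 288.697309) px
Planar DLT: solve 8×8 A·h = b for H (H[2,2]=1):
  H  [+603.00547 -53.92668 +224.73548]
  H  [-23.17241 +248.79260 +318.74313]
  H  [+0.14319 -0.51167 +1.00000]
B = K⁻¹H; ‖b₁‖=0.990389, ‖b₂‖=0.990389; λ = 2/(‖b₁‖+‖b₂‖) = 1.009704, sign → tz>0 ⇒ λ=+1.009704
r₁ = λ·B[:,0] = (+0.98106,-0.12889,+0.14458); r₂ = λ·B[:,1] = (+0.18594,+0.83577,-0.51663)
r₃ = r₁×r₂ = (-0.05425,+0.53373,+0.84391); SVD([r₁ r₂ r₃]) → R = UVᵀ:
  R  [+0.98106 +0.18594 -0.05425]
  R  [-0.12889 +0.83577 +0.53373]
  R  [+0.14458 -0.51663 +0.84391]
t = (-0.15370, +0.18613, +1.00970) m
tr R = 2.660744; θ = arccos((tr R − 1)/2) = 0.591022 rad = 33.863°
axis k = ((R−Rᵀ)₃₂, (R−Rᵀ)₁₃, (R−Rᵀ)₂₁) / (2 sinθ) = (-0.942525, -0.178417, -0.282512)
rvec = θ·k = (-0.557053, -0.105448, -0.166971)

rvec=(-0.5571, -0.1054, -0.1670) tvec=(-0.1537, 0.1861, 1.0097)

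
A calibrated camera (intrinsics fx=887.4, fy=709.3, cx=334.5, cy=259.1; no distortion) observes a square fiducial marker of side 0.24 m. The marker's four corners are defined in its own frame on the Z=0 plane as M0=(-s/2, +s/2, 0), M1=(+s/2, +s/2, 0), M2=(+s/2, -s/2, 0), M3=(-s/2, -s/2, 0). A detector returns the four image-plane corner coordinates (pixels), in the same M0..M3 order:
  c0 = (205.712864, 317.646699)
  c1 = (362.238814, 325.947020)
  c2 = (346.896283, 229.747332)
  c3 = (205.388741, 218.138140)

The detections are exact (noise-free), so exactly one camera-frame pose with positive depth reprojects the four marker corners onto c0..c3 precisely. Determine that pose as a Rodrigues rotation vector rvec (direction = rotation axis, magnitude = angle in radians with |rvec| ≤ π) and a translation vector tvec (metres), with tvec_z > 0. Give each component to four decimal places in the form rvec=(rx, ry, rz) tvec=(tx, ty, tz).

Intrinsics K: fx=887.4, fy=709.3, cx=334.5, cy=259.1
Marker side s = 0.24 m; corners in marker frame (Z=0):
  M0 = (-0.1200, +0.1200, 0)
  M1 = (+0.1200, +0.1200, 0)
  M2 = (+0.1200, -0.1200, 0)
  M3 = (-0.1200, -0.1200, 0)
Detected image corners:
  c0 = (205.712864, 317.646699) px
  c1 = (362.238814, 325.947020) px
  c2 = (346.896283, 229.747332) px
  c3 = (205.388741, 218.138140) px
Planar DLT: solve 8×8 A·h = b for H (H[2,2]=1):
  H  [+670.98892 -86.99112 +281.50776]
  H  [+92.20531 +290.33854 +270.45757]
  H  [+0.18460 -0.42963 +1.00000]
B = K⁻¹H; ‖b₁‖=0.713677, ‖b₂‖=0.713677; λ = 2/(‖b₁‖+‖b₂‖) = 1.401193, sign → tz>0 ⇒ λ=+1.401193
r₁ = λ·B[:,0] = (+0.96198,+0.08766,+0.25866); r₂ = λ·B[:,1] = (+0.08956,+0.79346,-0.60200)
r₃ = r₁×r₂ = (-0.25801,+0.60228,+0.75544); SVD([r₁ r₂ r₃]) → R = UVᵀ:
  R  [+0.96198 +0.08956 -0.25801]
  R  [+0.08766 +0.79346 +0.60228]
  R  [+0.25866 -0.60200 +0.75544]
t = (-0.08367, +0.02244, +1.40119) m
tr R = 2.510879; θ = arccos((tr R − 1)/2) = 0.714471 rad = 40.936°
axis k = ((R−Rᵀ)₃₂, (R−Rᵀ)₁₃, (R−Rᵀ)₂₁) / (2 sinθ) = (-0.918993, -0.394272, -0.001451)
rvec = θ·k = (-0.656594, -0.281696, -0.001036)

rvec=(-0.6566, -0.2817, -0.0010) tvec=(-0.0837, 0.0224, 1.4012)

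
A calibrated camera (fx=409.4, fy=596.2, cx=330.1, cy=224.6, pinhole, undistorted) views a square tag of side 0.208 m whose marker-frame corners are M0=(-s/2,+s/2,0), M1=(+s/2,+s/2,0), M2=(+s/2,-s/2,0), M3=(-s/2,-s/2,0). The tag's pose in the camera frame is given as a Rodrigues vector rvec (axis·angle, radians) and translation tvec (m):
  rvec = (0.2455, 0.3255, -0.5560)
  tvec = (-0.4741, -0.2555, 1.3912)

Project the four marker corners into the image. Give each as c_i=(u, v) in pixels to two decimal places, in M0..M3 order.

Intrinsics K: fx=409.4, fy=596.2, cx=330.1, cy=224.6
Marker side s = 0.208 m; corners in marker frame (Z=0):
  M0 = (-0.1040, +0.1040, 0)
  M1 = (+0.1040, +0.1040, 0)
  M2 = (+0.1040, -0.1040, 0)
  M3 = (-0.1040, -0.1040, 0)
rvec = (0.2455, 0.3255, -0.5560), |rvec| = θ = 0.68946 rad = 39.503°
Rodrigues: sinθ=0.63612, 1−cosθ=0.22841; R = I + sinθ·[k]× + (1−cosθ)·[k]×²:
    [+0.80055 +0.55138 +0.23473]
    [-0.47459 +0.82250 -0.31347]
    [-0.36591 +0.13955 +0.92013]
t = (-0.4741, -0.2555, 1.3912) m
M0: Pc = R·M0+t = (-0.50001, -0.12060, +1.44377); u = 409.4·(-0.50001)/1.44377 + 330.1 = 188.3143, v = 596.2·(-0.12060)/1.44377 + 224.6 = 174.7973
M1: Pc = R·M1+t = (-0.33350, -0.21932, +1.36766); u = 409.4·(-0.33350)/1.36766 + 330.1 = 230.2691, v = 596.2·(-0.21932)/1.36766 + 224.6 = 128.9935
M2: Pc = R·M2+t = (-0.44819, -0.39040, +1.33863); u = 409.4·(-0.44819)/1.33863 + 330.1 = 193.0291, v = 596.2·(-0.39040)/1.33863 + 224.6 = 50.7251
M3: Pc = R·M3+t = (-0.61470, -0.29168, +1.41474); u = 409.4·(-0.61470)/1.41474 + 330.1 = 152.2169, v = 596.2·(-0.29168)/1.41474 + 224.6 = 101.6792

c0=(188.31, 174.80) c1=(230.27, 128.99) c2=(193.03, 50.73) c3=(152.22, 101.68)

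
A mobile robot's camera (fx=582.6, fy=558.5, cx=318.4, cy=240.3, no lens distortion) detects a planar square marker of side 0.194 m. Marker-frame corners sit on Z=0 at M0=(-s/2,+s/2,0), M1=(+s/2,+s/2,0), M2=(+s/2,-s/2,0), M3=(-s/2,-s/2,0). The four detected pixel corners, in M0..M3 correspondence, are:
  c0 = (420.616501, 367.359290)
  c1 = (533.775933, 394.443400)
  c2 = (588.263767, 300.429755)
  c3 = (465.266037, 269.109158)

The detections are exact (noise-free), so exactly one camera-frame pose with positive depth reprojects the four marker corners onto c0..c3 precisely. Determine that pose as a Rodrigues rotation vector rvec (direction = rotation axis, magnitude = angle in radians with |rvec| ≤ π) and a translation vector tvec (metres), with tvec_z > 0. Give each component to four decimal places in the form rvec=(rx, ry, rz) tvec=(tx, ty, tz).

Intrinsics K: fx=582.6, fy=558.5, cx=318.4, cy=240.3
Marker side s = 0.194 m; corners in marker frame (Z=0):
  M0 = (-0.0970, +0.0970, 0)
  M1 = (+0.0970, +0.0970, 0)
  M2 = (+0.0970, -0.0970, 0)
  M3 = (-0.0970, -0.0970, 0)
Detected image corners:
  c0 = (420.616501, 367.359290) px
  c1 = (533.775933, 394.443400) px
  c2 = (588.263767, 300.429755) px
  c3 = (465.266037, 269.109158) px
Planar DLT: solve 8×8 A·h = b for H (H[2,2]=1):
  H  [+650.55750 -22.05484 +501.35263]
  H  [+178.57860 +650.36449 +335.12714]
  H  [+0.08576 +0.46549 +1.00000]
B = K⁻¹H; ‖b₁‖=1.109855, ‖b₂‖=1.109855; λ = 2/(‖b₁‖+‖b₂‖) = 0.901019, sign → tz>0 ⇒ λ=+0.901019
r₁ = λ·B[:,0] = (+0.96389,+0.25485,+0.07727); r₂ = λ·B[:,1] = (-0.26332,+0.86877,+0.41941)
r₃ = r₁×r₂ = (+0.03976,-0.42461,+0.90450); SVD([r₁ r₂ r₃]) → R = UVᵀ:
  R  [+0.96389 -0.26332 +0.03976]
  R  [+0.25485 +0.86877 -0.42461]
  R  [+0.07727 +0.41941 +0.90450]
t = (+0.28294, +0.15298, +0.90102) m
tr R = 2.737156; θ = arccos((tr R − 1)/2) = 0.518471 rad = 29.706°
axis k = ((R−Rᵀ)₃₂, (R−Rᵀ)₁₃, (R−Rᵀ)₂₁) / (2 sinθ) = (+0.851599, -0.037852, +0.522825)
rvec = θ·k = (+0.441529, -0.019625, +0.271070)

rvec=(0.4415, -0.0196, 0.2711) tvec=(0.2829, 0.1530, 0.9010)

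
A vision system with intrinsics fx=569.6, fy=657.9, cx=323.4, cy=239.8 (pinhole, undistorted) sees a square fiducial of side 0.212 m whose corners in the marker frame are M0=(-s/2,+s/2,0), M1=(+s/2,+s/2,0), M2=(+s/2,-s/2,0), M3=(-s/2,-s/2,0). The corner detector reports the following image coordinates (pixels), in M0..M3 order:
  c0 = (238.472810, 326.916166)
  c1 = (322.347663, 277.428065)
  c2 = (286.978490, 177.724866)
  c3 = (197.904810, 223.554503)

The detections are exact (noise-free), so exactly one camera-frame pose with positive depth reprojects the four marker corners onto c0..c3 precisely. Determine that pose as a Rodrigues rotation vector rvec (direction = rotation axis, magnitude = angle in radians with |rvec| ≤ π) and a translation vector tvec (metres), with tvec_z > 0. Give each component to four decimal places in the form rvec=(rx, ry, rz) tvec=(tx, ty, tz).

Intrinsics K: fx=569.6, fy=657.9, cx=323.4, cy=239.8
Marker side s = 0.212 m; corners in marker frame (Z=0):
  M0 = (-0.1060, +0.1060, 0)
  M1 = (+0.1060, +0.1060, 0)
  M2 = (+0.1060, -0.1060, 0)
  M3 = (-0.1060, -0.1060, 0)
Detected image corners:
  c0 = (238.472810, 326.916166) px
  c1 = (322.347663, 277.428065) px
  c2 = (286.978490, 177.724866) px
  c3 = (197.904810, 223.554503) px
Planar DLT: solve 8×8 A·h = b for H (H[2,2]=1):
  H  [+473.36541 +224.06275 +262.92627]
  H  [-161.78926 +522.25300 +251.70347]
  H  [+0.25129 +0.17325 +1.00000]
B = K⁻¹H; ‖b₁‖=0.806796, ‖b₂‖=0.806796; λ = 2/(‖b₁‖+‖b₂‖) = 1.239470, sign → tz>0 ⇒ λ=+1.239470
r₁ = λ·B[:,0] = (+0.85322,-0.41833,+0.31146); r₂ = λ·B[:,1] = (+0.36565,+0.90564,+0.21474)
r₃ = r₁×r₂ = (-0.37191,-0.06933,+0.92568); SVD([r₁ r₂ r₃]) → R = UVᵀ:
  R  [+0.85322 +0.36565 -0.37191]
  R  [-0.41833 +0.90564 -0.06933]
  R  [+0.31146 +0.21474 +0.92568]
t = (-0.13159, +0.02243, +1.23947) m
tr R = 2.684542; θ = arccos((tr R − 1)/2) = 0.569314 rad = 32.619°
axis k = ((R−Rᵀ)₃₂, (R−Rᵀ)₁₃, (R−Rᵀ)₂₁) / (2 sinθ) = (+0.263492, -0.633861, -0.727181)
rvec = θ·k = (+0.150010, -0.360866, -0.413995)

rvec=(0.1500, -0.3609, -0.4140) tvec=(-0.1316, 0.0224, 1.2395)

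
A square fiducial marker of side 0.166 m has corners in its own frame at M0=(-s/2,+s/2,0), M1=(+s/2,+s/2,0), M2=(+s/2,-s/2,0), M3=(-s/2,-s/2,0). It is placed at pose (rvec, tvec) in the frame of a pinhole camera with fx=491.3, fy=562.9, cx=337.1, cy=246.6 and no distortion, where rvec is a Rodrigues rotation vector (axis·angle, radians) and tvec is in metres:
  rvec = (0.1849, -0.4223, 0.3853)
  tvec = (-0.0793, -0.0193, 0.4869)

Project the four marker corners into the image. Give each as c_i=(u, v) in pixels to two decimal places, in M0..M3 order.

c0=(141.86, 282.66) c1=(297.57, 334.96) c2=(359.79, 172.26) c3=(208.60, 91.77)

Intrinsics K: fx=491.3, fy=562.9, cx=337.1, cy=246.6
Marker side s = 0.166 m; corners in marker frame (Z=0):
  M0 = (-0.0830, +0.0830, 0)
  M1 = (+0.0830, +0.0830, 0)
  M2 = (+0.0830, -0.0830, 0)
  M3 = (-0.0830, -0.0830, 0)
rvec = (0.1849, -0.4223, 0.3853), |rvec| = θ = 0.60082 rad = 34.424°
Rodrigues: sinθ=0.56532, 1−cosθ=0.17513; R = I + sinθ·[k]× + (1−cosθ)·[k]×²:
    [+0.84146 -0.40042 -0.36279]
    [+0.32465 +0.91139 -0.25291]
    [+0.43191 +0.09504 +0.89690]
t = (-0.0793, -0.0193, 0.4869) m
M0: Pc = R·M0+t = (-0.18238, +0.02940, +0.45894); u = 491.3·(-0.18238)/0.45894 + 337.1 = 141.8648, v = 562.9·(+0.02940)/0.45894 + 246.6 = 282.6590
M1: Pc = R·M1+t = (-0.04269, +0.08329, +0.53064); u = 491.3·(-0.04269)/0.53064 + 337.1 = 297.5716, v = 562.9·(+0.08329)/0.53064 + 246.6 = 334.9560
M2: Pc = R·M2+t = (+0.02378, -0.06800, +0.51486); u = 491.3·(+0.02378)/0.51486 + 337.1 = 359.7876, v = 562.9·(-0.06800)/0.51486 + 246.6 = 172.2559
M3: Pc = R·M3+t = (-0.11591, -0.12189, +0.44316); u = 491.3·(-0.11591)/0.44316 + 337.1 = 208.6035, v = 562.9·(-0.12189)/0.44316 + 246.6 = 91.7748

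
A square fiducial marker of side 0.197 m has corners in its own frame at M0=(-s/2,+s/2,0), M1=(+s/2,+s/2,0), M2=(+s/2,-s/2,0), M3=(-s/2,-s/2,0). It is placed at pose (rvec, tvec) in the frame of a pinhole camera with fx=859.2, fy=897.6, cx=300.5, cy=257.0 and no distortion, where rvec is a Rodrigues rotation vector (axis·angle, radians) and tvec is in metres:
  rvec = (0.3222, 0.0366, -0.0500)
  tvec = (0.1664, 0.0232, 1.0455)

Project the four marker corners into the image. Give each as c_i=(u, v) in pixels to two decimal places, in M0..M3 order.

c0=(358.92, 357.29) c1=(516.95, 350.97) c2=(521.06, 190.91) c3=(353.36, 198.98)

Intrinsics K: fx=859.2, fy=897.6, cx=300.5, cy=257.0
Marker side s = 0.197 m; corners in marker frame (Z=0):
  M0 = (-0.0985, +0.0985, 0)
  M1 = (+0.0985, +0.0985, 0)
  M2 = (+0.0985, -0.0985, 0)
  M3 = (-0.0985, -0.0985, 0)
rvec = (0.3222, 0.0366, -0.0500), |rvec| = θ = 0.32810 rad = 18.799°
Rodrigues: sinθ=0.32225, 1−cosθ=0.05335; R = I + sinθ·[k]× + (1−cosθ)·[k]×²:
    [+0.99810 +0.05495 +0.02796]
    [-0.04326 +0.94732 -0.31736]
    [-0.04393 +0.31554 +0.94789]
t = (0.1664, 0.0232, 1.0455) m
M0: Pc = R·M0+t = (+0.07350, +0.12077, +1.08091); u = 859.2·(+0.07350)/1.08091 + 300.5 = 358.9243, v = 897.6·(+0.12077)/1.08091 + 257.0 = 357.2910
M1: Pc = R·M1+t = (+0.27013, +0.11225, +1.07225); u = 859.2·(+0.27013)/1.07225 + 300.5 = 516.9521, v = 897.6·(+0.11225)/1.07225 + 257.0 = 350.9657
M2: Pc = R·M2+t = (+0.25930, -0.07437, +1.01009); u = 859.2·(+0.25930)/1.01009 + 300.5 = 521.0646, v = 897.6·(-0.07437)/1.01009 + 257.0 = 190.9103
M3: Pc = R·M3+t = (+0.06267, -0.06585, +1.01875); u = 859.2·(+0.06267)/1.01875 + 300.5 = 353.3592, v = 897.6·(-0.06585)/1.01875 + 257.0 = 198.9812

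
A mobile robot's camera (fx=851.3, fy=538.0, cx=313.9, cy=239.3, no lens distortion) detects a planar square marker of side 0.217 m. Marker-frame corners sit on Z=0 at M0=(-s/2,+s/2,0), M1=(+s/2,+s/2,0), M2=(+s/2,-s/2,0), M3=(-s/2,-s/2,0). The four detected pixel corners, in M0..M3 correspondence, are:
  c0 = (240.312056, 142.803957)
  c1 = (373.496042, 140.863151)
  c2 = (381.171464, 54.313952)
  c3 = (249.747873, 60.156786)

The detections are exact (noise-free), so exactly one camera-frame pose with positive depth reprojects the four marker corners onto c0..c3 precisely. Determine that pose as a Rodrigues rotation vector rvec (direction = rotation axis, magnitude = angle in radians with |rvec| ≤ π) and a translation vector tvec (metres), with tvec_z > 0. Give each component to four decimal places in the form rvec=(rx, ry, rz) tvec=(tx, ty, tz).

Intrinsics K: fx=851.3, fy=538.0, cx=313.9, cy=239.3
Marker side s = 0.217 m; corners in marker frame (Z=0):
  M0 = (-0.1085, +0.1085, 0)
  M1 = (+0.1085, +0.1085, 0)
  M2 = (+0.1085, -0.1085, 0)
  M3 = (-0.1085, -0.1085, 0)
Detected image corners:
  c0 = (240.312056, 142.803957) px
  c1 = (373.496042, 140.863151) px
  c2 = (381.171464, 54.313952) px
  c3 = (249.747873, 60.156786) px
Planar DLT: solve 8×8 A·h = b for H (H[2,2]=1):
  H  [+542.44100 -62.94943 +309.66634]
  H  [-39.50929 +382.14914 +99.23455]
  H  [-0.21602 -0.07529 +1.00000]
B = K⁻¹H; ‖b₁‖=0.749027, ‖b₂‖=0.749027; λ = 2/(‖b₁‖+‖b₂‖) = 1.335066, sign → tz>0 ⇒ λ=+1.335066
r₁ = λ·B[:,0] = (+0.95703,+0.03023,-0.28840); r₂ = λ·B[:,1] = (-0.06166,+0.99302,-0.10051)
r₃ = r₁×r₂ = (+0.28335,+0.11398,+0.95222); SVD([r₁ r₂ r₃]) → R = UVᵀ:
  R  [+0.95703 -0.06166 +0.28335]
  R  [+0.03023 +0.99302 +0.11398]
  R  [-0.28840 -0.10051 +0.95222]
t = (-0.00664, -0.34758, +1.33507) m
tr R = 2.902277; θ = arccos((tr R − 1)/2) = 0.313893 rad = 17.985°
axis k = ((R−Rᵀ)₃₂, (R−Rᵀ)₁₃, (R−Rᵀ)₂₁) / (2 sinθ) = (-0.347331, +0.925860, +0.148810)
rvec = θ·k = (-0.109025, +0.290621, +0.046710)

rvec=(-0.1090, 0.2906, 0.0467) tvec=(-0.0066, -0.3476, 1.3351)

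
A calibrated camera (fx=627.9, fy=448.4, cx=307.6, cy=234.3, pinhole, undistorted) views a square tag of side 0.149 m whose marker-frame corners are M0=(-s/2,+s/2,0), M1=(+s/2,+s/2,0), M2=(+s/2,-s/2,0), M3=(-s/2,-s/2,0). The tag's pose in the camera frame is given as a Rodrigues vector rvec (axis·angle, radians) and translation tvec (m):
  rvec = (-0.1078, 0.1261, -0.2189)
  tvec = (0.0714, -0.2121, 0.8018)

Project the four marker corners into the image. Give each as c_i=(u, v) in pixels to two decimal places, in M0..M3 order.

Intrinsics K: fx=627.9, fy=448.4, cx=307.6, cy=234.3
Marker side s = 0.149 m; corners in marker frame (Z=0):
  M0 = (-0.0745, +0.0745, 0)
  M1 = (+0.0745, +0.0745, 0)
  M2 = (+0.0745, -0.0745, 0)
  M3 = (-0.0745, -0.0745, 0)
rvec = (-0.1078, 0.1261, -0.2189), |rvec| = θ = 0.27466 rad = 15.737°
Rodrigues: sinθ=0.27122, 1−cosθ=0.03748; R = I + sinθ·[k]× + (1−cosθ)·[k]×²:
    [+0.96829 +0.20940 +0.13625]
    [-0.22291 +0.97042 +0.09273]
    [-0.11280 -0.12016 +0.98633]
t = (0.0714, -0.2121, 0.8018) m
M0: Pc = R·M0+t = (+0.01486, -0.12320, +0.80125); u = 627.9·(+0.01486)/0.80125 + 307.6 = 319.2473, v = 448.4·(-0.12320)/0.80125 + 234.3 = 165.3559
M1: Pc = R·M1+t = (+0.15914, -0.15641, +0.78444); u = 627.9·(+0.15914)/0.78444 + 307.6 = 434.9805, v = 448.4·(-0.15641)/0.78444 + 234.3 = 144.8933
M2: Pc = R·M2+t = (+0.12794, -0.30100, +0.80235); u = 627.9·(+0.12794)/0.80235 + 307.6 = 407.7206, v = 448.4·(-0.30100)/0.80235 + 234.3 = 66.0817
M3: Pc = R·M3+t = (-0.01634, -0.26779, +0.81916); u = 627.9·(-0.01634)/0.81916 + 307.6 = 295.0764, v = 448.4·(-0.26779)/0.81916 + 234.3 = 87.7141

c0=(319.25, 165.36) c1=(434.98, 144.89) c2=(407.72, 66.08) c3=(295.08, 87.71)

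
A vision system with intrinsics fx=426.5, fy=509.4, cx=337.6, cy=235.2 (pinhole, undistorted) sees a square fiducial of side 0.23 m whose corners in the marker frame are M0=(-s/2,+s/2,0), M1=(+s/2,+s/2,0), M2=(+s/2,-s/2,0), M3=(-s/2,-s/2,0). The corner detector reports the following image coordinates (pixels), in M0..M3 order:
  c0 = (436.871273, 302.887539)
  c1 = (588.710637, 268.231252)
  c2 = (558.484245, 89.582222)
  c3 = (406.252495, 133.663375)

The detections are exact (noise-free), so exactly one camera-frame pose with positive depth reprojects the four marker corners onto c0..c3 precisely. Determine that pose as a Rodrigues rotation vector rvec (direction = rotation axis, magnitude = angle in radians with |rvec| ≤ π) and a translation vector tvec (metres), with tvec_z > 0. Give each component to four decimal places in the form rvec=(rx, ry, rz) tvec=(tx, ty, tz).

rvec=(0.0528, 0.1429, -0.2170) tvec=(0.2444, -0.0460, 0.6591)

Intrinsics K: fx=426.5, fy=509.4, cx=337.6, cy=235.2
Marker side s = 0.23 m; corners in marker frame (Z=0):
  M0 = (-0.1150, +0.1150, 0)
  M1 = (+0.1150, +0.1150, 0)
  M2 = (+0.1150, -0.1150, 0)
  M3 = (-0.1150, -0.1150, 0)
Detected image corners:
  c0 = (436.871273, 302.887539) px
  c1 = (588.710637, 268.231252) px
  c2 = (558.484245, 89.582222) px
  c3 = (406.252495, 133.663375) px
Planar DLT: solve 8×8 A·h = b for H (H[2,2]=1):
  H  [+550.08219 +160.07602 +495.72828]
  H  [-215.31312 +766.80896 +199.65421]
  H  [-0.22295 +0.05583 +1.00000]
B = K⁻¹H; ‖b₁‖=1.517167, ‖b₂‖=1.517167; λ = 2/(‖b₁‖+‖b₂‖) = 0.659123, sign → tz>0 ⇒ λ=+0.659123
r₁ = λ·B[:,0] = (+0.96643,-0.21075,-0.14695); r₂ = λ·B[:,1] = (+0.21825,+0.97520,+0.03680)
r₃ = r₁×r₂ = (+0.13555,-0.06764,+0.98846); SVD([r₁ r₂ r₃]) → R = UVᵀ:
  R  [+0.96643 +0.21825 +0.13555]
  R  [-0.21075 +0.97520 -0.06764]
  R  [-0.14695 +0.03680 +0.98846]
t = (+0.24438, -0.04599, +0.65912) m
tr R = 2.930088; θ = arccos((tr R − 1)/2) = 0.265185 rad = 15.194°
axis k = ((R−Rᵀ)₃₂, (R−Rᵀ)₁₃, (R−Rᵀ)₂₁) / (2 sinθ) = (+0.199249, +0.538952, -0.818432)
rvec = θ·k = (+0.052838, +0.142922, -0.217036)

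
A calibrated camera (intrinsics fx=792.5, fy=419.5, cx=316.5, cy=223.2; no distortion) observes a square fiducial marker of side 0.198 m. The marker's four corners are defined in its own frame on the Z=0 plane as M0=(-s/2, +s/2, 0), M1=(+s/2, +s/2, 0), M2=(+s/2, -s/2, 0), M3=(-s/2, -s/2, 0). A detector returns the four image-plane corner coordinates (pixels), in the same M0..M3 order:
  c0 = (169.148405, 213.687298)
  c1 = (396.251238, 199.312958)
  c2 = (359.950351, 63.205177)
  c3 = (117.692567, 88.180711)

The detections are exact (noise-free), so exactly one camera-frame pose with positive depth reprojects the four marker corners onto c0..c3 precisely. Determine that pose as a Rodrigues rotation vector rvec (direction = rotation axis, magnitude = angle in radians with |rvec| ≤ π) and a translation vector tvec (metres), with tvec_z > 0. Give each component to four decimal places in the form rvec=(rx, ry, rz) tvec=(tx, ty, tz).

rvec=(0.2702, 0.2100, -0.1370) tvec=(-0.0475, -0.1205, 0.6381)

Intrinsics K: fx=792.5, fy=419.5, cx=316.5, cy=223.2
Marker side s = 0.198 m; corners in marker frame (Z=0):
  M0 = (-0.0990, +0.0990, 0)
  M1 = (+0.0990, +0.0990, 0)
  M2 = (+0.0990, -0.0990, 0)
  M3 = (-0.0990, -0.0990, 0)
Detected image corners:
  c0 = (169.148405, 213.687298) px
  c1 = (396.251238, 199.312958) px
  c2 = (359.950351, 63.205177) px
  c3 = (117.692567, 88.180711) px
Planar DLT: solve 8×8 A·h = b for H (H[2,2]=1):
  H  [+1092.39841 +325.06550 +257.54078]
  H  [-147.77125 +714.97581 +143.97379]
  H  [-0.35040 +0.39166 +1.00000]
B = K⁻¹H; ‖b₁‖=1.567068, ‖b₂‖=1.567068; λ = 2/(‖b₁‖+‖b₂‖) = 0.638135, sign → tz>0 ⇒ λ=+0.638135
r₁ = λ·B[:,0] = (+0.96892,-0.10581,-0.22361); r₂ = λ·B[:,1] = (+0.16193,+0.95463,+0.24993)
r₃ = r₁×r₂ = (+0.18701,-0.27837,+0.94209); SVD([r₁ r₂ r₃]) → R = UVᵀ:
  R  [+0.96892 +0.16193 +0.18701]
  R  [-0.10581 +0.95463 -0.27837]
  R  [-0.22361 +0.24993 +0.94209]
t = (-0.04747, -0.12052, +0.63813) m
tr R = 2.865635; θ = arccos((tr R − 1)/2) = 0.368641 rad = 21.122°
axis k = ((R−Rᵀ)₃₂, (R−Rᵀ)₁₃, (R−Rᵀ)₂₁) / (2 sinθ) = (+0.733050, +0.569752, -0.371512)
rvec = θ·k = (+0.270233, +0.210034, -0.136955)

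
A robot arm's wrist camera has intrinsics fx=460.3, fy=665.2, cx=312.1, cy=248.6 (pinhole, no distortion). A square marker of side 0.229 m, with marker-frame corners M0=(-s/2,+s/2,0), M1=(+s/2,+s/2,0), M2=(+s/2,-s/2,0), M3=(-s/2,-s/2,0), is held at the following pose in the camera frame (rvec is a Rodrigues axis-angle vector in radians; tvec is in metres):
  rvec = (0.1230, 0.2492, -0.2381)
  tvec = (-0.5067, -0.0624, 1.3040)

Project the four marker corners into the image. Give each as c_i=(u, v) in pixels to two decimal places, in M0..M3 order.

c0=(111.37, 284.71) c1=(179.36, 260.57) c2=(156.49, 144.53) c3=(88.46, 174.24)

Intrinsics K: fx=460.3, fy=665.2, cx=312.1, cy=248.6
Marker side s = 0.229 m; corners in marker frame (Z=0):
  M0 = (-0.1145, +0.1145, 0)
  M1 = (+0.1145, +0.1145, 0)
  M2 = (+0.1145, -0.1145, 0)
  M3 = (-0.1145, -0.1145, 0)
rvec = (0.1230, 0.2492, -0.2381), |rvec| = θ = 0.36595 rad = 20.968°
Rodrigues: sinθ=0.35784, 1−cosθ=0.06622; R = I + sinθ·[k]× + (1−cosθ)·[k]×²:
    [+0.94126 +0.24798 +0.22919]
    [-0.21767 +0.96449 -0.14961]
    [-0.25816 +0.09094 +0.96181]
t = (-0.5067, -0.0624, 1.3040) m
M0: Pc = R·M0+t = (-0.58608, +0.07296, +1.34397); u = 460.3·(-0.58608)/1.34397 + 312.1 = 111.3715, v = 665.2·(+0.07296)/1.34397 + 248.6 = 284.7100
M1: Pc = R·M1+t = (-0.37053, +0.02311, +1.28485); u = 460.3·(-0.37053)/1.28485 + 312.1 = 179.3565, v = 665.2·(+0.02311)/1.28485 + 248.6 = 260.5653
M2: Pc = R·M2+t = (-0.42732, -0.19776, +1.26403); u = 460.3·(-0.42732)/1.26403 + 312.1 = 156.4906, v = 665.2·(-0.19776)/1.26403 + 248.6 = 144.5298
M3: Pc = R·M3+t = (-0.64287, -0.14791, +1.32315); u = 460.3·(-0.64287)/1.32315 + 312.1 = 88.4573, v = 665.2·(-0.14791)/1.32315 + 248.6 = 174.2390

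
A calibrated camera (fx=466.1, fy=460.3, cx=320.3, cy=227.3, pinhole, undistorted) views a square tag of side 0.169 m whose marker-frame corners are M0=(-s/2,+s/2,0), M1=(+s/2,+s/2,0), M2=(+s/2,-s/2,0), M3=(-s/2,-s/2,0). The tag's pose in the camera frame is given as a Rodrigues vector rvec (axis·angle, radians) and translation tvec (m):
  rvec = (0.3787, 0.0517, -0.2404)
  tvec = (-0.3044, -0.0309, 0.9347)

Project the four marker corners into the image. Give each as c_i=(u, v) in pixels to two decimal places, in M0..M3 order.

c0=(145.02, 257.60) c1=(221.94, 240.01) c2=(194.01, 162.66) c3=(112.45, 182.79)

Intrinsics K: fx=466.1, fy=460.3, cx=320.3, cy=227.3
Marker side s = 0.169 m; corners in marker frame (Z=0):
  M0 = (-0.0845, +0.0845, 0)
  M1 = (+0.0845, +0.0845, 0)
  M2 = (+0.0845, -0.0845, 0)
  M3 = (-0.0845, -0.0845, 0)
rvec = (0.3787, 0.0517, -0.2404), |rvec| = θ = 0.45153 rad = 25.871°
Rodrigues: sinθ=0.43634, 1−cosθ=0.10022; R = I + sinθ·[k]× + (1−cosθ)·[k]×²:
    [+0.97028 +0.24194 +0.00521]
    [-0.22269 +0.90109 -0.37207]
    [-0.09471 +0.35985 +0.92819]
t = (-0.3044, -0.0309, 0.9347) m
M0: Pc = R·M0+t = (-0.36594, +0.06406, +0.97311); u = 466.1·(-0.36594)/0.97311 + 320.3 = 145.0200, v = 460.3·(+0.06406)/0.97311 + 227.3 = 257.6015
M1: Pc = R·M1+t = (-0.20197, +0.02643, +0.95710); u = 466.1·(-0.20197)/0.95710 + 320.3 = 221.9438, v = 460.3·(+0.02643)/0.95710 + 227.3 = 240.0087
M2: Pc = R·M2+t = (-0.24286, -0.12586, +0.89629); u = 466.1·(-0.24286)/0.89629 + 320.3 = 194.0072, v = 460.3·(-0.12586)/0.89629 + 227.3 = 162.6632
M3: Pc = R·M3+t = (-0.40683, -0.08823, +0.91230); u = 466.1·(-0.40683)/0.91230 + 320.3 = 112.4458, v = 460.3·(-0.08823)/0.91230 + 227.3 = 182.7859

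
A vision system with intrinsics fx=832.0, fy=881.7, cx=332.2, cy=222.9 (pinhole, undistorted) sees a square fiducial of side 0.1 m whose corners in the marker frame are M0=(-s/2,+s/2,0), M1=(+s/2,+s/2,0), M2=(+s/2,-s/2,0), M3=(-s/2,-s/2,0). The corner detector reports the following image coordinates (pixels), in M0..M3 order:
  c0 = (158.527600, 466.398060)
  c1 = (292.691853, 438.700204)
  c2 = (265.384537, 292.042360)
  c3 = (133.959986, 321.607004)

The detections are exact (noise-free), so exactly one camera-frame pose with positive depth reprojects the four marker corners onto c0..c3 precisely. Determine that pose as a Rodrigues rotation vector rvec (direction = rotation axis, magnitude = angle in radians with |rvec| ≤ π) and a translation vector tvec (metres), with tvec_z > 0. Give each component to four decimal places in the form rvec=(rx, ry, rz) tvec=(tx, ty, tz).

Intrinsics K: fx=832.0, fy=881.7, cx=332.2, cy=222.9
Marker side s = 0.1 m; corners in marker frame (Z=0):
  M0 = (-0.0500, +0.0500, 0)
  M1 = (+0.0500, +0.0500, 0)
  M2 = (+0.0500, -0.0500, 0)
  M3 = (-0.0500, -0.0500, 0)
Detected image corners:
  c0 = (158.527600, 466.398060) px
  c1 = (292.691853, 438.700204) px
  c2 = (265.384537, 292.042360) px
  c3 = (133.959986, 321.607004) px
Planar DLT: solve 8×8 A·h = b for H (H[2,2]=1):
  H  [+1293.29013 +222.13838 +211.98862]
  H  [-348.05765 +1390.87908 +379.16710]
  H  [-0.16241 -0.17459 +1.00000]
B = K⁻¹H; ‖b₁‖=1.665398, ‖b₂‖=1.665398; λ = 2/(‖b₁‖+‖b₂‖) = 0.600457, sign → tz>0 ⇒ λ=+0.600457
r₁ = λ·B[:,0] = (+0.97231,-0.21238,-0.09752); r₂ = λ·B[:,1] = (+0.20218,+0.97372,-0.10483)
r₃ = r₁×r₂ = (+0.11722,+0.08222,+0.98970); SVD([r₁ r₂ r₃]) → R = UVᵀ:
  R  [+0.97231 +0.20218 +0.11722]
  R  [-0.21238 +0.97372 +0.08222]
  R  [-0.09752 -0.10483 +0.98970]
t = (-0.08676, +0.10642, +0.60046) m
tr R = 2.935728; θ = arccos((tr R − 1)/2) = 0.254204 rad = 14.565°
axis k = ((R−Rᵀ)₃₂, (R−Rᵀ)₁₃, (R−Rᵀ)₂₁) / (2 sinθ) = (-0.371904, +0.426959, -0.824253)
rvec = θ·k = (-0.094539, +0.108534, -0.209528)

rvec=(-0.0945, 0.1085, -0.2095) tvec=(-0.0868, 0.1064, 0.6005)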